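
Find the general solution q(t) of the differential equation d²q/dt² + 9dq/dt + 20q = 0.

q = C1*exp(-5*t) + C2*exp(-4*t)

Characteristic equation r² + 9r + 20 = 0 factors as (r + 5)(r + 4) = 0, so r = -5, -4.
Hence q_h = C1*exp(-5*t) + C2*exp(-4*t).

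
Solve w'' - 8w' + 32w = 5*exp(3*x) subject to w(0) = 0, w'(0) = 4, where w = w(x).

Characteristic equation r² - 8r + 32 = 0 has discriminant (-8)² - 4·(32) = -64 < 0, so r = 4 ± 4i.
Hence w_h = C1*cos(4*x)*exp(4*x) + C2*exp(4*x)*sin(4*x).
Try w_p = A*exp(3*x). Substituting into the equation and dividing by exp(3*x) gives A = 5/17, so w_p = 5*exp(3*x)/17.
General solution: w = 5*exp(3*x)/17 + C1*cos(4*x)*exp(4*x) + C2*exp(4*x)*sin(4*x).
Apply the initial conditions: w(0) = 5/17 + C1 = 0 and w'(0) = 15/17 + 4*C1 + 4*C2 = 4. Solving gives C1 = -5/17, C2 = 73/68.

w = 5*exp(3*x)/17 - 5*cos(4*x)*exp(4*x)/17 + 73*exp(4*x)*sin(4*x)/68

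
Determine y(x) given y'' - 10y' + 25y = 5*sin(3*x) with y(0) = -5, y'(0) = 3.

Characteristic equation r² - 10r + 25 = 0 has discriminant (-10)² - 4·(25) = 0, so r = 5 is a repeated root.
Hence y_h = (C1 + C2*x)*exp(5*x).
Try y_p = A*cos(3*x) + B*sin(3*x). Substituting and equating the coefficients of cos(3x) and sin(3x) gives A = 75/578, B = 20/289, so y_p = 20*sin(3*x)/289 + 75*cos(3*x)/578.
General solution: y = 20*sin(3*x)/289 + 75*cos(3*x)/578 + C1*exp(5*x) + C2*x*exp(5*x).
Apply the initial conditions: y(0) = 75/578 + C1 = -5 and y'(0) = 60/289 + C2 + 5*C1 = 3. Solving gives C1 = -2965/578, C2 = 967/34.

y = -2965*exp(5*x)/578 + 20*sin(3*x)/289 + 75*cos(3*x)/578 + 967*x*exp(5*x)/34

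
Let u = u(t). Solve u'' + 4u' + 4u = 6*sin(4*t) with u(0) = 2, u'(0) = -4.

Characteristic equation r² + 4r + 4 = 0 has discriminant (4)² - 4·(4) = 0, so r = -2 is a repeated root.
Hence u_h = (C1 + C2*t)*exp(-2*t).
Try u_p = A*cos(4*t) + B*sin(4*t). Substituting and equating the coefficients of cos(4t) and sin(4t) gives A = -6/25, B = -9/50, so u_p = -9*sin(4*t)/50 - 6*cos(4*t)/25.
General solution: u = -9*sin(4*t)/50 - 6*cos(4*t)/25 + C1*exp(-2*t) + C2*t*exp(-2*t).
Apply the initial conditions: u(0) = -6/25 + C1 = 2 and u'(0) = -18/25 + C2 - 2*C1 = -4. Solving gives C1 = 56/25, C2 = 6/5.

u = -9*sin(4*t)/50 - 6*cos(4*t)/25 + 56*exp(-2*t)/25 + 6*t*exp(-2*t)/5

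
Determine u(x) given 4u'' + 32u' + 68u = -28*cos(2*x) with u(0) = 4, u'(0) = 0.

u = -112*sin(2*x)/425 - 91*cos(2*x)/425 + 1791*cos(x)*exp(-4*x)/425 + 7388*exp(-4*x)*sin(x)/425

Divide through by 4: u'' + 8u' + 17u = -7*cos(2*x).
Characteristic equation r² + 8r + 17 = 0 has discriminant (8)² - 4·(17) = -4 < 0, so r = -4 ± i.
Hence u_h = C1*cos(x)*exp(-4*x) + C2*exp(-4*x)*sin(x).
Try u_p = A*cos(2*x) + B*sin(2*x). Substituting and equating the coefficients of cos(2x) and sin(2x) gives A = -91/425, B = -112/425, so u_p = -112*sin(2*x)/425 - 91*cos(2*x)/425.
General solution: u = -112*sin(2*x)/425 - 91*cos(2*x)/425 + C1*cos(x)*exp(-4*x) + C2*exp(-4*x)*sin(x).
Apply the initial conditions: u(0) = -91/425 + C1 = 4 and u'(0) = -224/425 + C2 - 4*C1 = 0. Solving gives C1 = 1791/425, C2 = 7388/425.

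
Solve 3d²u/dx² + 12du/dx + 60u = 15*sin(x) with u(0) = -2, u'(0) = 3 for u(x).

u = -20*cos(x)/377 + 95*sin(x)/377 - 734*cos(4*x)*exp(-2*x)/377 - 108*exp(-2*x)*sin(4*x)/377

Divide through by 3: u'' + 4u' + 20u = 5*sin(x).
Characteristic equation r² + 4r + 20 = 0 has discriminant (4)² - 4·(20) = -64 < 0, so r = -2 ± 4i.
Hence u_h = C1*cos(4*x)*exp(-2*x) + C2*exp(-2*x)*sin(4*x).
Try u_p = A*cos(x) + B*sin(x). Substituting and equating the coefficients of cos(x) and sin(x) gives A = -20/377, B = 95/377, so u_p = -20*cos(x)/377 + 95*sin(x)/377.
General solution: u = -20*cos(x)/377 + 95*sin(x)/377 + C1*cos(4*x)*exp(-2*x) + C2*exp(-2*x)*sin(4*x).
Apply the initial conditions: u(0) = -20/377 + C1 = -2 and u'(0) = 95/377 - 2*C1 + 4*C2 = 3. Solving gives C1 = -734/377, C2 = -108/377.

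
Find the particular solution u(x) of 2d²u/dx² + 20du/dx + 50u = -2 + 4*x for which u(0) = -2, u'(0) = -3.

u = -9/125 - 241*exp(-5*x)/125 + 2*x/25 - 318*x*exp(-5*x)/25

Divide through by 2: u'' + 10u' + 25u = -1 + 2*x.
Characteristic equation r² + 10r + 25 = 0 has discriminant (10)² - 4·(25) = 0, so r = -5 is a repeated root.
Hence u_h = (C1 + C2*x)*exp(-5*x).
For the particular solution try u_p = A0 + A1*x. Substituting and matching coefficients of each power of x gives A0 = -9/125, A1 = 2/25, so u_p = -9/125 + 2*x/25.
General solution: u = -9/125 + 2*x/25 + C1*exp(-5*x) + C2*x*exp(-5*x).
Apply the initial conditions: u(0) = -9/125 + C1 = -2 and u'(0) = 2/25 + C2 - 5*C1 = -3. Solving gives C1 = -241/125, C2 = -318/25.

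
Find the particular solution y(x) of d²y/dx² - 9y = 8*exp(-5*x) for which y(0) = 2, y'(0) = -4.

Characteristic equation r² - 9 = 0 factors as (r - 3)(r + 3) = 0, so r = 3, -3.
Hence y_h = C1*exp(3*x) + C2*exp(-3*x).
Try y_p = A*exp(-5*x). Substituting into the equation and dividing by exp(-5*x) gives A = 1/2, so y_p = exp(-5*x)/2.
General solution: y = exp(-5*x)/2 + C1*exp(3*x) + C2*exp(-3*x).
Apply the initial conditions: y(0) = 1/2 + C1 + C2 = 2 and y'(0) = -5/2 - 3*C2 + 3*C1 = -4. Solving gives C1 = 1/2, C2 = 1.

y = exp(-5*x)/2 + exp(3*x)/2 + exp(-3*x)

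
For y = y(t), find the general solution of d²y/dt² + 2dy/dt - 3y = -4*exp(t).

Characteristic equation r² + 2r - 3 = 0 factors as (r + 3)(r - 1) = 0, so r = -3, 1.
Hence y_h = C1*exp(-3*t) + C2*exp(t).
Since exp(t) solves the homogeneous equation (r = 1 is a root of multiplicity 1), multiply the trial by t. Try y_p = A*t*exp(t). Substituting into the equation and dividing by exp(t) gives A = -1, so y_p = -t*exp(t).

y = C1*exp(-3*t) + C2*exp(t) - t*exp(t)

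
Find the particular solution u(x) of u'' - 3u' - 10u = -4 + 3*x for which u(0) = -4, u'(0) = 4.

u = 49/100 - 117*exp(5*x)/175 - 107*exp(-2*x)/28 - 3*x/10

Characteristic equation r² - 3r - 10 = 0 factors as (r - 5)(r + 2) = 0, so r = 5, -2.
Hence u_h = C1*exp(5*x) + C2*exp(-2*x).
For the particular solution try u_p = A0 + A1*x. Substituting and matching coefficients of each power of x gives A0 = 49/100, A1 = -3/10, so u_p = 49/100 - 3*x/10.
General solution: u = 49/100 - 3*x/10 + C1*exp(5*x) + C2*exp(-2*x).
Apply the initial conditions: u(0) = 49/100 + C1 + C2 = -4 and u'(0) = -3/10 - 2*C2 + 5*C1 = 4. Solving gives C1 = -117/175, C2 = -107/28.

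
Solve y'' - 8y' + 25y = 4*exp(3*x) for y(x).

Characteristic equation r² - 8r + 25 = 0 has discriminant (-8)² - 4·(25) = -36 < 0, so r = 4 ± 3i.
Hence y_h = C1*cos(3*x)*exp(4*x) + C2*exp(4*x)*sin(3*x).
Try y_p = A*exp(3*x). Substituting into the equation and dividing by exp(3*x) gives A = 2/5, so y_p = 2*exp(3*x)/5.

y = 2*exp(3*x)/5 + C1*cos(3*x)*exp(4*x) + C2*exp(4*x)*sin(3*x)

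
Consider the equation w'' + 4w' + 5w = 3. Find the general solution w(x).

Characteristic equation r² + 4r + 5 = 0 has discriminant (4)² - 4·(5) = -4 < 0, so r = -2 ± i.
Hence w_h = C1*cos(x)*exp(-2*x) + C2*exp(-2*x)*sin(x).
For the particular solution try w_p = A0. Substituting and matching coefficients of each power of x gives A0 = 3/5, so w_p = 3/5.

w = 3/5 + C1*cos(x)*exp(-2*x) + C2*exp(-2*x)*sin(x)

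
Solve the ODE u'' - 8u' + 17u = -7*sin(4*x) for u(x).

u = -224*cos(4*x)/1025 - 7*sin(4*x)/1025 + C1*cos(x)*exp(4*x) + C2*exp(4*x)*sin(x)

Characteristic equation r² - 8r + 17 = 0 has discriminant (-8)² - 4·(17) = -4 < 0, so r = 4 ± i.
Hence u_h = C1*cos(x)*exp(4*x) + C2*exp(4*x)*sin(x).
Try u_p = A*cos(4*x) + B*sin(4*x). Substituting and equating the coefficients of cos(4x) and sin(4x) gives A = -224/1025, B = -7/1025, so u_p = -224*cos(4*x)/1025 - 7*sin(4*x)/1025.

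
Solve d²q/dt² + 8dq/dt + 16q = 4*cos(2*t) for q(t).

q = 3*cos(2*t)/25 + 4*sin(2*t)/25 + C1*exp(-4*t) + C2*t*exp(-4*t)

Characteristic equation r² + 8r + 16 = 0 has discriminant (8)² - 4·(16) = 0, so r = -4 is a repeated root.
Hence q_h = (C1 + C2*t)*exp(-4*t).
Try q_p = A*cos(2*t) + B*sin(2*t). Substituting and equating the coefficients of cos(2t) and sin(2t) gives A = 3/25, B = 4/25, so q_p = 3*cos(2*t)/25 + 4*sin(2*t)/25.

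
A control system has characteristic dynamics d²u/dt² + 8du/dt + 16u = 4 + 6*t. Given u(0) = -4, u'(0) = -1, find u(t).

Characteristic equation r² + 8r + 16 = 0 has discriminant (8)² - 4·(16) = 0, so r = -4 is a repeated root.
Hence u_h = (C1 + C2*t)*exp(-4*t).
For the particular solution try u_p = A0 + A1*t. Substituting and matching coefficients of each power of t gives A0 = 1/16, A1 = 3/8, so u_p = 1/16 + 3*t/8.
General solution: u = 1/16 + 3*t/8 + C1*exp(-4*t) + C2*t*exp(-4*t).
Apply the initial conditions: u(0) = 1/16 + C1 = -4 and u'(0) = 3/8 + C2 - 4*C1 = -1. Solving gives C1 = -65/16, C2 = -141/8.

u = 1/16 - 65*exp(-4*t)/16 + 3*t/8 - 141*t*exp(-4*t)/8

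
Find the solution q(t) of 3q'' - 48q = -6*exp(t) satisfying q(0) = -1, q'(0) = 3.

q = -37*exp(-4*t)/40 - 5*exp(4*t)/24 + 2*exp(t)/15

Divide through by 3: q'' - 16q = -2*exp(t).
Characteristic equation r² - 16 = 0 factors as (r - 4)(r + 4) = 0, so r = 4, -4.
Hence q_h = C1*exp(4*t) + C2*exp(-4*t).
Try q_p = A*exp(t). Substituting into the equation and dividing by exp(t) gives A = 2/15, so q_p = 2*exp(t)/15.
General solution: q = 2*exp(t)/15 + C1*exp(4*t) + C2*exp(-4*t).
Apply the initial conditions: q(0) = 2/15 + C1 + C2 = -1 and q'(0) = 2/15 - 4*C2 + 4*C1 = 3. Solving gives C1 = -5/24, C2 = -37/40.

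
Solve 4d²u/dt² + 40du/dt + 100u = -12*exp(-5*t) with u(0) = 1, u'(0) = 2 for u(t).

u = 7*t*exp(-5*t) - 3*t**2*exp(-5*t)/2 + exp(-5*t)

Divide through by 4: u'' + 10u' + 25u = -3*exp(-5*t).
Characteristic equation r² + 10r + 25 = 0 has discriminant (10)² - 4·(25) = 0, so r = -5 is a repeated root.
Hence u_h = (C1 + C2*t)*exp(-5*t).
Since exp(-5*t) solves the homogeneous equation (r = -5 is a root of multiplicity 2), multiply the trial by t^2. Try u_p = A*t^2*exp(-5*t). Substituting into the equation and dividing by exp(-5*t) gives A = -3/2, so u_p = -3*t^2*exp(-5*t)/2.
General solution: u = C1*exp(-5*t) - 3*t^2*exp(-5*t)/2 + C2*t*exp(-5*t).
Apply the initial conditions: u(0) = C1 = 1 and u'(0) = C2 - 5*C1 = 2. Solving gives C1 = 1, C2 = 7.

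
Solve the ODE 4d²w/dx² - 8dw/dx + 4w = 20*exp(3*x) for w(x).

Divide through by 4: w'' - 2w' + w = 5*exp(3*x).
Characteristic equation r² - 2r + 1 = 0 has discriminant (-2)² - 4·(1) = 0, so r = 1 is a repeated root.
Hence w_h = (C1 + C2*x)*exp(x).
Try w_p = A*exp(3*x). Substituting into the equation and dividing by exp(3*x) gives A = 5/4, so w_p = 5*exp(3*x)/4.

w = 5*exp(3*x)/4 + C1*exp(x) + C2*x*exp(x)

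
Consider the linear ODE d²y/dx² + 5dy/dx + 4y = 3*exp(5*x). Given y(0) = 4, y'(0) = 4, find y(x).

Characteristic equation r² + 5r + 4 = 0 factors as (r + 1)(r + 4) = 0, so r = -1, -4.
Hence y_h = C1*exp(-x) + C2*exp(-4*x).
Try y_p = A*exp(5*x). Substituting into the equation and dividing by exp(5*x) gives A = 1/18, so y_p = exp(5*x)/18.
General solution: y = exp(5*x)/18 + C1*exp(-x) + C2*exp(-4*x).
Apply the initial conditions: y(0) = 1/18 + C1 + C2 = 4 and y'(0) = 5/18 - C1 - 4*C2 = 4. Solving gives C1 = 13/2, C2 = -23/9.

y = -23*exp(-4*x)/9 + exp(5*x)/18 + 13*exp(-x)/2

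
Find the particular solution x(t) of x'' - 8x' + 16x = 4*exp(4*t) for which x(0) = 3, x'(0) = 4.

Characteristic equation r² - 8r + 16 = 0 has discriminant (-8)² - 4·(16) = 0, so r = 4 is a repeated root.
Hence x_h = (C1 + C2*t)*exp(4*t).
Since exp(4*t) solves the homogeneous equation (r = 4 is a root of multiplicity 2), multiply the trial by t^2. Try x_p = A*t^2*exp(4*t). Substituting into the equation and dividing by exp(4*t) gives A = 2, so x_p = 2*t^2*exp(4*t).
General solution: x = C1*exp(4*t) + 2*t^2*exp(4*t) + C2*t*exp(4*t).
Apply the initial conditions: x(0) = C1 = 3 and x'(0) = C2 + 4*C1 = 4. Solving gives C1 = 3, C2 = -8.

x = 3*exp(4*t) - 8*t*exp(4*t) + 2*t**2*exp(4*t)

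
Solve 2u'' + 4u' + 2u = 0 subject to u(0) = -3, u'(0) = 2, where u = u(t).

u = -3*exp(-t) - t*exp(-t)

Divide through by 2: u'' + 2u' + u = 0.
Characteristic equation r² + 2r + 1 = 0 has discriminant (2)² - 4·(1) = 0, so r = -1 is a repeated root.
Hence u_h = (C1 + C2*t)*exp(-t).
Apply the initial conditions: u(0) = C1 = -3 and u'(0) = C2 - C1 = 2. Solving gives C1 = -3, C2 = -1.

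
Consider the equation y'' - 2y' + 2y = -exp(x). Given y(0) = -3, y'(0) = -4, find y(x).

Characteristic equation r² - 2r + 2 = 0 has discriminant (-2)² - 4·(2) = -4 < 0, so r = 1 ± i.
Hence y_h = C1*cos(x)*exp(x) + C2*exp(x)*sin(x).
Try y_p = A*exp(x). Substituting into the equation and dividing by exp(x) gives A = -1, so y_p = -exp(x).
General solution: y = -exp(x) + C1*cos(x)*exp(x) + C2*exp(x)*sin(x).
Apply the initial conditions: y(0) = -1 + C1 = -3 and y'(0) = -1 + C1 + C2 = -4. Solving gives C1 = -2, C2 = -1.

y = -exp(x) - exp(x)*sin(x) - 2*cos(x)*exp(x)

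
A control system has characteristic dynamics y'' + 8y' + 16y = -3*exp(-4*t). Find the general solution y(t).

y = C1*exp(-4*t) - 3*t**2*exp(-4*t)/2 + C2*t*exp(-4*t)

Characteristic equation r² + 8r + 16 = 0 has discriminant (8)² - 4·(16) = 0, so r = -4 is a repeated root.
Hence y_h = (C1 + C2*t)*exp(-4*t).
Since exp(-4*t) solves the homogeneous equation (r = -4 is a root of multiplicity 2), multiply the trial by t^2. Try y_p = A*t^2*exp(-4*t). Substituting into the equation and dividing by exp(-4*t) gives A = -3/2, so y_p = -3*t^2*exp(-4*t)/2.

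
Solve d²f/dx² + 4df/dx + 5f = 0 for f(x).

Characteristic equation r² + 4r + 5 = 0 has discriminant (4)² - 4·(5) = -4 < 0, so r = -2 ± i.
Hence f_h = C1*cos(x)*exp(-2*x) + C2*exp(-2*x)*sin(x).

f = C1*cos(x)*exp(-2*x) + C2*exp(-2*x)*sin(x)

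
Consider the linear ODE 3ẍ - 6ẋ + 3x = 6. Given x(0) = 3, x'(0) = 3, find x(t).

x = 2 + 2*t*exp(t) + exp(t)

Divide through by 3: x'' - 2x' + x = 2.
Characteristic equation r² - 2r + 1 = 0 has discriminant (-2)² - 4·(1) = 0, so r = 1 is a repeated root.
Hence x_h = (C1 + C2*t)*exp(t).
For the particular solution try x_p = A0. Substituting and matching coefficients of each power of t gives A0 = 2, so x_p = 2.
General solution: x = 2 + C1*exp(t) + C2*t*exp(t).
Apply the initial conditions: x(0) = 2 + C1 = 3 and x'(0) = C1 + C2 = 3. Solving gives C1 = 1, C2 = 2.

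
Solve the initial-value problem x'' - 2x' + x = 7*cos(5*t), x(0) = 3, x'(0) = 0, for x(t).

Characteristic equation r² - 2r + 1 = 0 has discriminant (-2)² - 4·(1) = 0, so r = 1 is a repeated root.
Hence x_h = (C1 + C2*t)*exp(t).
Try x_p = A*cos(5*t) + B*sin(5*t). Substituting and equating the coefficients of cos(5t) and sin(5t) gives A = -42/169, B = -35/338, so x_p = -42*cos(5*t)/169 - 35*sin(5*t)/338.
General solution: x = -42*cos(5*t)/169 - 35*sin(5*t)/338 + C1*exp(t) + C2*t*exp(t).
Apply the initial conditions: x(0) = -42/169 + C1 = 3 and x'(0) = -175/338 + C1 + C2 = 0. Solving gives C1 = 549/169, C2 = -71/26.

x = -42*cos(5*t)/169 - 35*sin(5*t)/338 + 549*exp(t)/169 - 71*t*exp(t)/26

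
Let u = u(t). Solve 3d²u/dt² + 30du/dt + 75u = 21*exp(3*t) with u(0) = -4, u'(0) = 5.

Divide through by 3: u'' + 10u' + 25u = 7*exp(3*t).
Characteristic equation r² + 10r + 25 = 0 has discriminant (10)² - 4·(25) = 0, so r = -5 is a repeated root.
Hence u_h = (C1 + C2*t)*exp(-5*t).
Try u_p = A*exp(3*t). Substituting into the equation and dividing by exp(3*t) gives A = 7/64, so u_p = 7*exp(3*t)/64.
General solution: u = 7*exp(3*t)/64 + C1*exp(-5*t) + C2*t*exp(-5*t).
Apply the initial conditions: u(0) = 7/64 + C1 = -4 and u'(0) = 21/64 + C2 - 5*C1 = 5. Solving gives C1 = -263/64, C2 = -127/8.

u = -263*exp(-5*t)/64 + 7*exp(3*t)/64 - 127*t*exp(-5*t)/8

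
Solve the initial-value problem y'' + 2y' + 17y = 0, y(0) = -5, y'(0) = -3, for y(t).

y = -5*cos(4*t)*exp(-t) - 2*exp(-t)*sin(4*t)

Characteristic equation r² + 2r + 17 = 0 has discriminant (2)² - 4·(17) = -64 < 0, so r = -1 ± 4i.
Hence y_h = C1*cos(4*t)*exp(-t) + C2*exp(-t)*sin(4*t).
Apply the initial conditions: y(0) = C1 = -5 and y'(0) = -C1 + 4*C2 = -3. Solving gives C1 = -5, C2 = -2.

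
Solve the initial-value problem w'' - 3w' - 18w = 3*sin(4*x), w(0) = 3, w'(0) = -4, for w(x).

Characteristic equation r² - 3r - 18 = 0 factors as (r - 6)(r + 3) = 0, so r = 6, -3.
Hence w_h = C1*exp(6*x) + C2*exp(-3*x).
Try w_p = A*cos(4*x) + B*sin(4*x). Substituting and equating the coefficients of cos(4x) and sin(4x) gives A = 9/325, B = -51/650, so w_p = -51*sin(4*x)/650 + 9*cos(4*x)/325.
General solution: w = -51*sin(4*x)/650 + 9*cos(4*x)/325 + C1*exp(6*x) + C2*exp(-3*x).
Apply the initial conditions: w(0) = 9/325 + C1 + C2 = 3 and w'(0) = -102/325 - 3*C2 + 6*C1 = -4. Solving gives C1 = 68/117, C2 = 538/225.

w = -51*sin(4*x)/650 + 9*cos(4*x)/325 + 68*exp(6*x)/117 + 538*exp(-3*x)/225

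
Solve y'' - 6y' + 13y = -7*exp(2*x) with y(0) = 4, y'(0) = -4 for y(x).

Characteristic equation r² - 6r + 13 = 0 has discriminant (-6)² - 4·(13) = -16 < 0, so r = 3 ± 2i.
Hence y_h = C1*cos(2*x)*exp(3*x) + C2*exp(3*x)*sin(2*x).
Try y_p = A*exp(2*x). Substituting into the equation and dividing by exp(2*x) gives A = -7/5, so y_p = -7*exp(2*x)/5.
General solution: y = -7*exp(2*x)/5 + C1*cos(2*x)*exp(3*x) + C2*exp(3*x)*sin(2*x).
Apply the initial conditions: y(0) = -7/5 + C1 = 4 and y'(0) = -14/5 + 2*C2 + 3*C1 = -4. Solving gives C1 = 27/5, C2 = -87/10.

y = -7*exp(2*x)/5 - 87*exp(3*x)*sin(2*x)/10 + 27*cos(2*x)*exp(3*x)/5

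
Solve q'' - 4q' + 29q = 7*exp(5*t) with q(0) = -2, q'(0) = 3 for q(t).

Characteristic equation r² - 4r + 29 = 0 has discriminant (-4)² - 4·(29) = -100 < 0, so r = 2 ± 5i.
Hence q_h = C1*cos(5*t)*exp(2*t) + C2*exp(2*t)*sin(5*t).
Try q_p = A*exp(5*t). Substituting into the equation and dividing by exp(5*t) gives A = 7/34, so q_p = 7*exp(5*t)/34.
General solution: q = 7*exp(5*t)/34 + C1*cos(5*t)*exp(2*t) + C2*exp(2*t)*sin(5*t).
Apply the initial conditions: q(0) = 7/34 + C1 = -2 and q'(0) = 35/34 + 2*C1 + 5*C2 = 3. Solving gives C1 = -75/34, C2 = 217/170.

q = 7*exp(5*t)/34 - 75*cos(5*t)*exp(2*t)/34 + 217*exp(2*t)*sin(5*t)/170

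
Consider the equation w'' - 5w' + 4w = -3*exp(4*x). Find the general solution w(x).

w = C1*exp(4*x) + C2*exp(x) - x*exp(4*x)

Characteristic equation r² - 5r + 4 = 0 factors as (r - 4)(r - 1) = 0, so r = 4, 1.
Hence w_h = C1*exp(4*x) + C2*exp(x).
Since exp(4*x) solves the homogeneous equation (r = 4 is a root of multiplicity 1), multiply the trial by x. Try w_p = A*x*exp(4*x). Substituting into the equation and dividing by exp(4*x) gives A = -1, so w_p = -x*exp(4*x).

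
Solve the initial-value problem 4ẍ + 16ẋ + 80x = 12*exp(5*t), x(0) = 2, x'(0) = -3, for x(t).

Divide through by 4: x'' + 4x' + 20x = 3*exp(5*t).
Characteristic equation r² + 4r + 20 = 0 has discriminant (4)² - 4·(20) = -64 < 0, so r = -2 ± 4i.
Hence x_h = C1*cos(4*t)*exp(-2*t) + C2*exp(-2*t)*sin(4*t).
Try x_p = A*exp(5*t). Substituting into the equation and dividing by exp(5*t) gives A = 3/65, so x_p = 3*exp(5*t)/65.
General solution: x = 3*exp(5*t)/65 + C1*cos(4*t)*exp(-2*t) + C2*exp(-2*t)*sin(4*t).
Apply the initial conditions: x(0) = 3/65 + C1 = 2 and x'(0) = 3/13 - 2*C1 + 4*C2 = -3. Solving gives C1 = 127/65, C2 = 11/65.

x = 3*exp(5*t)/65 + 11*exp(-2*t)*sin(4*t)/65 + 127*cos(4*t)*exp(-2*t)/65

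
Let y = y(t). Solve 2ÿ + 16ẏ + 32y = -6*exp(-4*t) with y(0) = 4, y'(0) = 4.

Divide through by 2: y'' + 8y' + 16y = -3*exp(-4*t).
Characteristic equation r² + 8r + 16 = 0 has discriminant (8)² - 4·(16) = 0, so r = -4 is a repeated root.
Hence y_h = (C1 + C2*t)*exp(-4*t).
Since exp(-4*t) solves the homogeneous equation (r = -4 is a root of multiplicity 2), multiply the trial by t^2. Try y_p = A*t^2*exp(-4*t). Substituting into the equation and dividing by exp(-4*t) gives A = -3/2, so y_p = -3*t^2*exp(-4*t)/2.
General solution: y = C1*exp(-4*t) - 3*t^2*exp(-4*t)/2 + C2*t*exp(-4*t).
Apply the initial conditions: y(0) = C1 = 4 and y'(0) = C2 - 4*C1 = 4. Solving gives C1 = 4, C2 = 20.

y = 4*exp(-4*t) + 20*t*exp(-4*t) - 3*t**2*exp(-4*t)/2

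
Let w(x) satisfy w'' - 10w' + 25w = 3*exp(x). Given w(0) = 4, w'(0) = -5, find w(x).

w = 3*exp(x)/16 + 61*exp(5*x)/16 - 97*x*exp(5*x)/4

Characteristic equation r² - 10r + 25 = 0 has discriminant (-10)² - 4·(25) = 0, so r = 5 is a repeated root.
Hence w_h = (C1 + C2*x)*exp(5*x).
Try w_p = A*exp(x). Substituting into the equation and dividing by exp(x) gives A = 3/16, so w_p = 3*exp(x)/16.
General solution: w = 3*exp(x)/16 + C1*exp(5*x) + C2*x*exp(5*x).
Apply the initial conditions: w(0) = 3/16 + C1 = 4 and w'(0) = 3/16 + C2 + 5*C1 = -5. Solving gives C1 = 61/16, C2 = -97/4.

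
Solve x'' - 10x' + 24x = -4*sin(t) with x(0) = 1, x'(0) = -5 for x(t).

x = -337*exp(6*t)/74 - 92*sin(t)/629 - 40*cos(t)/629 + 191*exp(4*t)/34

Characteristic equation r² - 10r + 24 = 0 factors as (r - 6)(r - 4) = 0, so r = 6, 4.
Hence x_h = C1*exp(6*t) + C2*exp(4*t).
Try x_p = A*cos(t) + B*sin(t). Substituting and equating the coefficients of cos(t) and sin(t) gives A = -40/629, B = -92/629, so x_p = -92*sin(t)/629 - 40*cos(t)/629.
General solution: x = -92*sin(t)/629 - 40*cos(t)/629 + C1*exp(6*t) + C2*exp(4*t).
Apply the initial conditions: x(0) = -40/629 + C1 + C2 = 1 and x'(0) = -92/629 + 4*C2 + 6*C1 = -5. Solving gives C1 = -337/74, C2 = 191/34.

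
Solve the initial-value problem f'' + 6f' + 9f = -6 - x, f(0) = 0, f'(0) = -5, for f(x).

f = -16/27 - x/9 + 16*exp(-3*x)/27 - 28*x*exp(-3*x)/9

Characteristic equation r² + 6r + 9 = 0 has discriminant (6)² - 4·(9) = 0, so r = -3 is a repeated root.
Hence f_h = (C1 + C2*x)*exp(-3*x).
For the particular solution try f_p = A0 + A1*x. Substituting and matching coefficients of each power of x gives A0 = -16/27, A1 = -1/9, so f_p = -16/27 - x/9.
General solution: f = -16/27 - x/9 + C1*exp(-3*x) + C2*x*exp(-3*x).
Apply the initial conditions: f(0) = -16/27 + C1 = 0 and f'(0) = -1/9 + C2 - 3*C1 = -5. Solving gives C1 = 16/27, C2 = -28/9.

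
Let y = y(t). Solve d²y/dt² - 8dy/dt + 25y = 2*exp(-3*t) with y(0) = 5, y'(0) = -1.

y = exp(-3*t)/29 - 602*exp(4*t)*sin(3*t)/87 + 144*cos(3*t)*exp(4*t)/29

Characteristic equation r² - 8r + 25 = 0 has discriminant (-8)² - 4·(25) = -36 < 0, so r = 4 ± 3i.
Hence y_h = C1*cos(3*t)*exp(4*t) + C2*exp(4*t)*sin(3*t).
Try y_p = A*exp(-3*t). Substituting into the equation and dividing by exp(-3*t) gives A = 1/29, so y_p = exp(-3*t)/29.
General solution: y = exp(-3*t)/29 + C1*cos(3*t)*exp(4*t) + C2*exp(4*t)*sin(3*t).
Apply the initial conditions: y(0) = 1/29 + C1 = 5 and y'(0) = -3/29 + 3*C2 + 4*C1 = -1. Solving gives C1 = 144/29, C2 = -602/87.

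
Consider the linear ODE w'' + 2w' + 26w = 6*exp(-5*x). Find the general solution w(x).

Characteristic equation r² + 2r + 26 = 0 has discriminant (2)² - 4·(26) = -100 < 0, so r = -1 ± 5i.
Hence w_h = C1*cos(5*x)*exp(-x) + C2*exp(-x)*sin(5*x).
Try w_p = A*exp(-5*x). Substituting into the equation and dividing by exp(-5*x) gives A = 6/41, so w_p = 6*exp(-5*x)/41.

w = 6*exp(-5*x)/41 + C1*cos(5*x)*exp(-x) + C2*exp(-x)*sin(5*x)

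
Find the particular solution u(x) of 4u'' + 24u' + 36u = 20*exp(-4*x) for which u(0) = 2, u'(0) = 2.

Divide through by 4: u'' + 6u' + 9u = 5*exp(-4*x).
Characteristic equation r² + 6r + 9 = 0 has discriminant (6)² - 4·(9) = 0, so r = -3 is a repeated root.
Hence u_h = (C1 + C2*x)*exp(-3*x).
Try u_p = A*exp(-4*x). Substituting into the equation and dividing by exp(-4*x) gives A = 5, so u_p = 5*exp(-4*x).
General solution: u = 5*exp(-4*x) + C1*exp(-3*x) + C2*x*exp(-3*x).
Apply the initial conditions: u(0) = 5 + C1 = 2 and u'(0) = -20 + C2 - 3*C1 = 2. Solving gives C1 = -3, C2 = 13.

u = -3*exp(-3*x) + 5*exp(-4*x) + 13*x*exp(-3*x)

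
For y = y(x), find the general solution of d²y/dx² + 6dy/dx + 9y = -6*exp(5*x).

y = -3*exp(5*x)/32 + C1*exp(-3*x) + C2*x*exp(-3*x)

Characteristic equation r² + 6r + 9 = 0 has discriminant (6)² - 4·(9) = 0, so r = -3 is a repeated root.
Hence y_h = (C1 + C2*x)*exp(-3*x).
Try y_p = A*exp(5*x). Substituting into the equation and dividing by exp(5*x) gives A = -3/32, so y_p = -3*exp(5*x)/32.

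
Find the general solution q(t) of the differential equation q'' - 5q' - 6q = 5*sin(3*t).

q = -sin(3*t)/6 + cos(3*t)/6 + C1*exp(6*t) + C2*exp(-t)

Characteristic equation r² - 5r - 6 = 0 factors as (r - 6)(r + 1) = 0, so r = 6, -1.
Hence q_h = C1*exp(6*t) + C2*exp(-t).
Try q_p = A*cos(3*t) + B*sin(3*t). Substituting and equating the coefficients of cos(3t) and sin(3t) gives A = 1/6, B = -1/6, so q_p = -sin(3*t)/6 + cos(3*t)/6.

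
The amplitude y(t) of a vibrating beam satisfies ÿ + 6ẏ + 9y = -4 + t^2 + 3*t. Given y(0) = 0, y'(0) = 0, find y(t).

Characteristic equation r² + 6r + 9 = 0 has discriminant (6)² - 4·(9) = 0, so r = -3 is a repeated root.
Hence y_h = (C1 + C2*t)*exp(-3*t).
For the particular solution try y_p = A0 + A1*t + A2*t^2. Substituting and matching coefficients of each power of t gives A0 = -16/27, A1 = 5/27, A2 = 1/9, so y_p = -16/27 + t^2/9 + 5*t/27.
General solution: y = -16/27 + t^2/9 + 5*t/27 + C1*exp(-3*t) + C2*t*exp(-3*t).
Apply the initial conditions: y(0) = -16/27 + C1 = 0 and y'(0) = 5/27 + C2 - 3*C1 = 0. Solving gives C1 = 16/27, C2 = 43/27.

y = -16/27 + t**2/9 + 5*t/27 + 16*exp(-3*t)/27 + 43*t*exp(-3*t)/27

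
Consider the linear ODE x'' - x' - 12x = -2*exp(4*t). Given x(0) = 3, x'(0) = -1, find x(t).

Characteristic equation r² - r - 12 = 0 factors as (r - 4)(r + 3) = 0, so r = 4, -3.
Hence x_h = C1*exp(4*t) + C2*exp(-3*t).
Since exp(4*t) solves the homogeneous equation (r = 4 is a root of multiplicity 1), multiply the trial by t. Try x_p = A*t*exp(4*t). Substituting into the equation and dividing by exp(4*t) gives A = -2/7, so x_p = -2*t*exp(4*t)/7.
General solution: x = C1*exp(4*t) + C2*exp(-3*t) - 2*t*exp(4*t)/7.
Apply the initial conditions: x(0) = C1 + C2 = 3 and x'(0) = -2/7 - 3*C2 + 4*C1 = -1. Solving gives C1 = 58/49, C2 = 89/49.

x = 58*exp(4*t)/49 + 89*exp(-3*t)/49 - 2*t*exp(4*t)/7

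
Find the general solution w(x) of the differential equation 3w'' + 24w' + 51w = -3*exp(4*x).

w = -exp(4*x)/65 + C1*cos(x)*exp(-4*x) + C2*exp(-4*x)*sin(x)

Divide through by 3: w'' + 8w' + 17w = -exp(4*x).
Characteristic equation r² + 8r + 17 = 0 has discriminant (8)² - 4·(17) = -4 < 0, so r = -4 ± i.
Hence w_h = C1*cos(x)*exp(-4*x) + C2*exp(-4*x)*sin(x).
Try w_p = A*exp(4*x). Substituting into the equation and dividing by exp(4*x) gives A = -1/65, so w_p = -exp(4*x)/65.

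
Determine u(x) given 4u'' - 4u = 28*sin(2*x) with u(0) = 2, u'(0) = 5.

Divide through by 4: u'' - u = 7*sin(2*x).
Characteristic equation r² - 1 = 0 factors as (r + 1)(r - 1) = 0, so r = -1, 1.
Hence u_h = C1*exp(-x) + C2*exp(x).
Try u_p = A*cos(2*x) + B*sin(2*x). Substituting and equating the coefficients of cos(2x) and sin(2x) gives A = 0, B = -7/5, so u_p = -7*sin(2*x)/5.
General solution: u = -7*sin(2*x)/5 + C1*exp(-x) + C2*exp(x).
Apply the initial conditions: u(0) = C1 + C2 = 2 and u'(0) = -14/5 + C2 - C1 = 5. Solving gives C1 = -29/10, C2 = 49/10.

u = -29*exp(-x)/10 - 7*sin(2*x)/5 + 49*exp(x)/10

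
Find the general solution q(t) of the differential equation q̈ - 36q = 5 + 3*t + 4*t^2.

q = -47/324 - t**2/9 - t/12 + C1*exp(-6*t) + C2*exp(6*t)

Characteristic equation r² - 36 = 0 factors as (r + 6)(r - 6) = 0, so r = -6, 6.
Hence q_h = C1*exp(-6*t) + C2*exp(6*t).
For the particular solution try q_p = A0 + A1*t + A2*t^2. Substituting and matching coefficients of each power of t gives A0 = -47/324, A1 = -1/12, A2 = -1/9, so q_p = -47/324 - t^2/9 - t/12.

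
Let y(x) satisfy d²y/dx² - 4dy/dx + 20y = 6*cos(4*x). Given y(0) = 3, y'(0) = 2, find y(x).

y = -6*sin(4*x)/17 + 3*cos(4*x)/34 - 41*exp(2*x)*sin(4*x)/68 + 99*cos(4*x)*exp(2*x)/34

Characteristic equation r² - 4r + 20 = 0 has discriminant (-4)² - 4·(20) = -64 < 0, so r = 2 ± 4i.
Hence y_h = C1*cos(4*x)*exp(2*x) + C2*exp(2*x)*sin(4*x).
Try y_p = A*cos(4*x) + B*sin(4*x). Substituting and equating the coefficients of cos(4x) and sin(4x) gives A = 3/34, B = -6/17, so y_p = -6*sin(4*x)/17 + 3*cos(4*x)/34.
General solution: y = -6*sin(4*x)/17 + 3*cos(4*x)/34 + C1*cos(4*x)*exp(2*x) + C2*exp(2*x)*sin(4*x).
Apply the initial conditions: y(0) = 3/34 + C1 = 3 and y'(0) = -24/17 + 2*C1 + 4*C2 = 2. Solving gives C1 = 99/34, C2 = -41/68.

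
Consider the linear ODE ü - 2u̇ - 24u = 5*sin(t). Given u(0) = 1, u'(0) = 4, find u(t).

Characteristic equation r² - 2r - 24 = 0 factors as (r - 6)(r + 4) = 0, so r = 6, -4.
Hence u_h = C1*exp(6*t) + C2*exp(-4*t).
Try u_p = A*cos(t) + B*sin(t). Substituting and equating the coefficients of cos(t) and sin(t) gives A = 10/629, B = -125/629, so u_p = -125*sin(t)/629 + 10*cos(t)/629.
General solution: u = -125*sin(t)/629 + 10*cos(t)/629 + C1*exp(6*t) + C2*exp(-4*t).
Apply the initial conditions: u(0) = 10/629 + C1 + C2 = 1 and u'(0) = -125/629 - 4*C2 + 6*C1 = 4. Solving gives C1 = 301/370, C2 = 29/170.

u = -125*sin(t)/629 + 10*cos(t)/629 + 29*exp(-4*t)/170 + 301*exp(6*t)/370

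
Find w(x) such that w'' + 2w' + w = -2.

Characteristic equation r² + 2r + 1 = 0 has discriminant (2)² - 4·(1) = 0, so r = -1 is a repeated root.
Hence w_h = (C1 + C2*x)*exp(-x).
For the particular solution try w_p = A0. Substituting and matching coefficients of each power of x gives A0 = -2, so w_p = -2.

w = -2 + C1*exp(-x) + C2*x*exp(-x)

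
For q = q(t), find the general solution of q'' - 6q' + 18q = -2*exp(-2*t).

Characteristic equation r² - 6r + 18 = 0 has discriminant (-6)² - 4·(18) = -36 < 0, so r = 3 ± 3i.
Hence q_h = C1*cos(3*t)*exp(3*t) + C2*exp(3*t)*sin(3*t).
Try q_p = A*exp(-2*t). Substituting into the equation and dividing by exp(-2*t) gives A = -1/17, so q_p = -exp(-2*t)/17.

q = -exp(-2*t)/17 + C1*cos(3*t)*exp(3*t) + C2*exp(3*t)*sin(3*t)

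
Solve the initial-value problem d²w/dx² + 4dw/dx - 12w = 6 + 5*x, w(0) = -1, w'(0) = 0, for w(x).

Characteristic equation r² + 4r - 12 = 0 factors as (r + 6)(r - 2) = 0, so r = -6, 2.
Hence w_h = C1*exp(-6*x) + C2*exp(2*x).
For the particular solution try w_p = A0 + A1*x. Substituting and matching coefficients of each power of x gives A0 = -23/36, A1 = -5/12, so w_p = -23/36 - 5*x/12.
General solution: w = -23/36 - 5*x/12 + C1*exp(-6*x) + C2*exp(2*x).
Apply the initial conditions: w(0) = -23/36 + C1 + C2 = -1 and w'(0) = -5/12 - 6*C1 + 2*C2 = 0. Solving gives C1 = -41/288, C2 = -7/32.

w = -23/36 - 41*exp(-6*x)/288 - 7*exp(2*x)/32 - 5*x/12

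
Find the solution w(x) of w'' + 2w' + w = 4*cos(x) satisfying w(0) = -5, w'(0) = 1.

Characteristic equation r² + 2r + 1 = 0 has discriminant (2)² - 4·(1) = 0, so r = -1 is a repeated root.
Hence w_h = (C1 + C2*x)*exp(-x).
Try w_p = A*cos(x) + B*sin(x). Substituting and equating the coefficients of cos(x) and sin(x) gives A = 0, B = 2, so w_p = 2*sin(x).
General solution: w = 2*sin(x) + C1*exp(-x) + C2*x*exp(-x).
Apply the initial conditions: w(0) = C1 = -5 and w'(0) = 2 + C2 - C1 = 1. Solving gives C1 = -5, C2 = -6.

w = -5*exp(-x) + 2*sin(x) - 6*x*exp(-x)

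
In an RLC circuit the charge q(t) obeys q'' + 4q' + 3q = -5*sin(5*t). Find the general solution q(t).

q = 25*cos(5*t)/221 + 55*sin(5*t)/442 + C1*exp(-3*t) + C2*exp(-t)

Characteristic equation r² + 4r + 3 = 0 factors as (r + 3)(r + 1) = 0, so r = -3, -1.
Hence q_h = C1*exp(-3*t) + C2*exp(-t).
Try q_p = A*cos(5*t) + B*sin(5*t). Substituting and equating the coefficients of cos(5t) and sin(5t) gives A = 25/221, B = 55/442, so q_p = 25*cos(5*t)/221 + 55*sin(5*t)/442.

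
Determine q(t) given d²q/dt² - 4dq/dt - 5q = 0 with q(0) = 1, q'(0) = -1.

Characteristic equation r² - 4r - 5 = 0 factors as (r + 1)(r - 5) = 0, so r = -1, 5.
Hence q_h = C1*exp(-t) + C2*exp(5*t).
Apply the initial conditions: q(0) = C1 + C2 = 1 and q'(0) = -C1 + 5*C2 = -1. Solving gives C1 = 1, C2 = 0.

q = exp(-t)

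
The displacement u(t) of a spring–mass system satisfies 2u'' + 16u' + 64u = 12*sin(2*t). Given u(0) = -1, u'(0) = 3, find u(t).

Divide through by 2: u'' + 8u' + 32u = 6*sin(2*t).
Characteristic equation r² + 8r + 32 = 0 has discriminant (8)² - 4·(32) = -64 < 0, so r = -4 ± 4i.
Hence u_h = C1*cos(4*t)*exp(-4*t) + C2*exp(-4*t)*sin(4*t).
Try u_p = A*cos(2*t) + B*sin(2*t). Substituting and equating the coefficients of cos(2t) and sin(2t) gives A = -6/65, B = 21/130, so u_p = -6*cos(2*t)/65 + 21*sin(2*t)/130.
General solution: u = -6*cos(2*t)/65 + 21*sin(2*t)/130 + C1*cos(4*t)*exp(-4*t) + C2*exp(-4*t)*sin(4*t).
Apply the initial conditions: u(0) = -6/65 + C1 = -1 and u'(0) = 21/65 - 4*C1 + 4*C2 = 3. Solving gives C1 = -59/65, C2 = -31/130.

u = -6*cos(2*t)/65 + 21*sin(2*t)/130 - 59*cos(4*t)*exp(-4*t)/65 - 31*exp(-4*t)*sin(4*t)/130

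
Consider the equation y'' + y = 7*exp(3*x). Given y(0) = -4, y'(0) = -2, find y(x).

Characteristic equation r² + 1 = 0 has discriminant (0)² - 4·(1) = -4 < 0, so r = ± i.
Hence y_h = C1*cos(x) + C2*sin(x).
Try y_p = A*exp(3*x). Substituting into the equation and dividing by exp(3*x) gives A = 7/10, so y_p = 7*exp(3*x)/10.
General solution: y = 7*exp(3*x)/10 + C1*cos(x) + C2*sin(x).
Apply the initial conditions: y(0) = 7/10 + C1 = -4 and y'(0) = 21/10 + C2 = -2. Solving gives C1 = -47/10, C2 = -41/10.

y = -47*cos(x)/10 - 41*sin(x)/10 + 7*exp(3*x)/10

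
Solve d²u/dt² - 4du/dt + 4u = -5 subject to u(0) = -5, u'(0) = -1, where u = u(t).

Characteristic equation r² - 4r + 4 = 0 has discriminant (-4)² - 4·(4) = 0, so r = 2 is a repeated root.
Hence u_h = (C1 + C2*t)*exp(2*t).
For the particular solution try u_p = A0. Substituting and matching coefficients of each power of t gives A0 = -5/4, so u_p = -5/4.
General solution: u = -5/4 + C1*exp(2*t) + C2*t*exp(2*t).
Apply the initial conditions: u(0) = -5/4 + C1 = -5 and u'(0) = C2 + 2*C1 = -1. Solving gives C1 = -15/4, C2 = 13/2.

u = -5/4 - 15*exp(2*t)/4 + 13*t*exp(2*t)/2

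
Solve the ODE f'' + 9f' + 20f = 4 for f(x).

Characteristic equation r² + 9r + 20 = 0 factors as (r + 4)(r + 5) = 0, so r = -4, -5.
Hence f_h = C1*exp(-4*x) + C2*exp(-5*x).
For the particular solution try f_p = A0. Substituting and matching coefficients of each power of x gives A0 = 1/5, so f_p = 1/5.

f = 1/5 + C1*exp(-4*x) + C2*exp(-5*x)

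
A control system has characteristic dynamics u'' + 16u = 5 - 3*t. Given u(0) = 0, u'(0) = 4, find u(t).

u = 5/16 - 5*cos(4*t)/16 - 3*t/16 + 67*sin(4*t)/64

Characteristic equation r² + 16 = 0 has discriminant (0)² - 4·(16) = -64 < 0, so r = ± 4i.
Hence u_h = C1*cos(4*t) + C2*sin(4*t).
For the particular solution try u_p = A0 + A1*t. Substituting and matching coefficients of each power of t gives A0 = 5/16, A1 = -3/16, so u_p = 5/16 - 3*t/16.
General solution: u = 5/16 - 3*t/16 + C1*cos(4*t) + C2*sin(4*t).
Apply the initial conditions: u(0) = 5/16 + C1 = 0 and u'(0) = -3/16 + 4*C2 = 4. Solving gives C1 = -5/16, C2 = 67/64.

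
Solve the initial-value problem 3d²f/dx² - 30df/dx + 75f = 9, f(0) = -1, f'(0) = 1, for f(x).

Divide through by 3: f'' - 10f' + 25f = 3.
Characteristic equation r² - 10r + 25 = 0 has discriminant (-10)² - 4·(25) = 0, so r = 5 is a repeated root.
Hence f_h = (C1 + C2*x)*exp(5*x).
For the particular solution try f_p = A0. Substituting and matching coefficients of each power of x gives A0 = 3/25, so f_p = 3/25.
General solution: f = 3/25 + C1*exp(5*x) + C2*x*exp(5*x).
Apply the initial conditions: f(0) = 3/25 + C1 = -1 and f'(0) = C2 + 5*C1 = 1. Solving gives C1 = -28/25, C2 = 33/5.

f = 3/25 - 28*exp(5*x)/25 + 33*x*exp(5*x)/5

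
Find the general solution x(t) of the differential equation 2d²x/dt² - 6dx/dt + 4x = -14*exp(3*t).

x = -7*exp(3*t)/2 + C1*exp(2*t) + C2*exp(t)

Divide through by 2: x'' - 3x' + 2x = -7*exp(3*t).
Characteristic equation r² - 3r + 2 = 0 factors as (r - 2)(r - 1) = 0, so r = 2, 1.
Hence x_h = C1*exp(2*t) + C2*exp(t).
Try x_p = A*exp(3*t). Substituting into the equation and dividing by exp(3*t) gives A = -7/2, so x_p = -7*exp(3*t)/2.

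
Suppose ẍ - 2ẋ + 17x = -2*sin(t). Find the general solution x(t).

Characteristic equation r² - 2r + 17 = 0 has discriminant (-2)² - 4·(17) = -64 < 0, so r = 1 ± 4i.
Hence x_h = C1*cos(4*t)*exp(t) + C2*exp(t)*sin(4*t).
Try x_p = A*cos(t) + B*sin(t). Substituting and equating the coefficients of cos(t) and sin(t) gives A = -1/65, B = -8/65, so x_p = -8*sin(t)/65 - cos(t)/65.

x = -8*sin(t)/65 - cos(t)/65 + C1*cos(4*t)*exp(t) + C2*exp(t)*sin(4*t)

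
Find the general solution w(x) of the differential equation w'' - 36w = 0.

Characteristic equation r² - 36 = 0 factors as (r - 6)(r + 6) = 0, so r = 6, -6.
Hence w_h = C1*exp(6*x) + C2*exp(-6*x).

w = C1*exp(6*x) + C2*exp(-6*x)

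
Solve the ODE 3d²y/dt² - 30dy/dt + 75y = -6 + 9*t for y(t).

y = -4/125 + 3*t/25 + C1*exp(5*t) + C2*t*exp(5*t)

Divide through by 3: y'' - 10y' + 25y = -2 + 3*t.
Characteristic equation r² - 10r + 25 = 0 has discriminant (-10)² - 4·(25) = 0, so r = 5 is a repeated root.
Hence y_h = (C1 + C2*t)*exp(5*t).
For the particular solution try y_p = A0 + A1*t. Substituting and matching coefficients of each power of t gives A0 = -4/125, A1 = 3/25, so y_p = -4/125 + 3*t/25.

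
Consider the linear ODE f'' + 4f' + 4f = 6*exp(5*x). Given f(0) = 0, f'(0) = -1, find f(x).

f = -6*exp(-2*x)/49 + 6*exp(5*x)/49 - 13*x*exp(-2*x)/7

Characteristic equation r² + 4r + 4 = 0 has discriminant (4)² - 4·(4) = 0, so r = -2 is a repeated root.
Hence f_h = (C1 + C2*x)*exp(-2*x).
Try f_p = A*exp(5*x). Substituting into the equation and dividing by exp(5*x) gives A = 6/49, so f_p = 6*exp(5*x)/49.
General solution: f = 6*exp(5*x)/49 + C1*exp(-2*x) + C2*x*exp(-2*x).
Apply the initial conditions: f(0) = 6/49 + C1 = 0 and f'(0) = 30/49 + C2 - 2*C1 = -1. Solving gives C1 = -6/49, C2 = -13/7.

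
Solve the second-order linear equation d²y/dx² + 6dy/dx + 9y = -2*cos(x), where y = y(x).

Characteristic equation r² + 6r + 9 = 0 has discriminant (6)² - 4·(9) = 0, so r = -3 is a repeated root.
Hence y_h = (C1 + C2*x)*exp(-3*x).
Try y_p = A*cos(x) + B*sin(x). Substituting and equating the coefficients of cos(x) and sin(x) gives A = -4/25, B = -3/25, so y_p = -4*cos(x)/25 - 3*sin(x)/25.

y = -4*cos(x)/25 - 3*sin(x)/25 + C1*exp(-3*x) + C2*x*exp(-3*x)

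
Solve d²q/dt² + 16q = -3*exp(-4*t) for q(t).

Characteristic equation r² + 16 = 0 has discriminant (0)² - 4·(16) = -64 < 0, so r = ± 4i.
Hence q_h = C1*cos(4*t) + C2*sin(4*t).
Try q_p = A*exp(-4*t). Substituting into the equation and dividing by exp(-4*t) gives A = -3/32, so q_p = -3*exp(-4*t)/32.

q = -3*exp(-4*t)/32 + C1*cos(4*t) + C2*sin(4*t)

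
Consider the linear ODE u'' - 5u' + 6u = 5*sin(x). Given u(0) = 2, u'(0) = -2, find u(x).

u = cos(x)/2 + sin(x)/2 + 7*exp(2*x) - 11*exp(3*x)/2

Characteristic equation r² - 5r + 6 = 0 factors as (r - 2)(r - 3) = 0, so r = 2, 3.
Hence u_h = C1*exp(2*x) + C2*exp(3*x).
Try u_p = A*cos(x) + B*sin(x). Substituting and equating the coefficients of cos(x) and sin(x) gives A = 1/2, B = 1/2, so u_p = cos(x)/2 + sin(x)/2.
General solution: u = cos(x)/2 + sin(x)/2 + C1*exp(2*x) + C2*exp(3*x).
Apply the initial conditions: u(0) = 1/2 + C1 + C2 = 2 and u'(0) = 1/2 + 2*C1 + 3*C2 = -2. Solving gives C1 = 7, C2 = -11/2.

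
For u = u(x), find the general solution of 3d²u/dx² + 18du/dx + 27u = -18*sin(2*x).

u = -30*sin(2*x)/169 + 72*cos(2*x)/169 + C1*exp(-3*x) + C2*x*exp(-3*x)

Divide through by 3: u'' + 6u' + 9u = -6*sin(2*x).
Characteristic equation r² + 6r + 9 = 0 has discriminant (6)² - 4·(9) = 0, so r = -3 is a repeated root.
Hence u_h = (C1 + C2*x)*exp(-3*x).
Try u_p = A*cos(2*x) + B*sin(2*x). Substituting and equating the coefficients of cos(2x) and sin(2x) gives A = 72/169, B = -30/169, so u_p = -30*sin(2*x)/169 + 72*cos(2*x)/169.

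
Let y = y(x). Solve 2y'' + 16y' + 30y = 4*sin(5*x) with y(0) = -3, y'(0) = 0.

y = -125*exp(-3*x)/17 - 4*cos(5*x)/85 - sin(5*x)/85 + 22*exp(-5*x)/5

Divide through by 2: y'' + 8y' + 15y = 2*sin(5*x).
Characteristic equation r² + 8r + 15 = 0 factors as (r + 3)(r + 5) = 0, so r = -3, -5.
Hence y_h = C1*exp(-3*x) + C2*exp(-5*x).
Try y_p = A*cos(5*x) + B*sin(5*x). Substituting and equating the coefficients of cos(5x) and sin(5x) gives A = -4/85, B = -1/85, so y_p = -4*cos(5*x)/85 - sin(5*x)/85.
General solution: y = -4*cos(5*x)/85 - sin(5*x)/85 + C1*exp(-3*x) + C2*exp(-5*x).
Apply the initial conditions: y(0) = -4/85 + C1 + C2 = -3 and y'(0) = -1/17 - 5*C2 - 3*C1 = 0. Solving gives C1 = -125/17, C2 = 22/5.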